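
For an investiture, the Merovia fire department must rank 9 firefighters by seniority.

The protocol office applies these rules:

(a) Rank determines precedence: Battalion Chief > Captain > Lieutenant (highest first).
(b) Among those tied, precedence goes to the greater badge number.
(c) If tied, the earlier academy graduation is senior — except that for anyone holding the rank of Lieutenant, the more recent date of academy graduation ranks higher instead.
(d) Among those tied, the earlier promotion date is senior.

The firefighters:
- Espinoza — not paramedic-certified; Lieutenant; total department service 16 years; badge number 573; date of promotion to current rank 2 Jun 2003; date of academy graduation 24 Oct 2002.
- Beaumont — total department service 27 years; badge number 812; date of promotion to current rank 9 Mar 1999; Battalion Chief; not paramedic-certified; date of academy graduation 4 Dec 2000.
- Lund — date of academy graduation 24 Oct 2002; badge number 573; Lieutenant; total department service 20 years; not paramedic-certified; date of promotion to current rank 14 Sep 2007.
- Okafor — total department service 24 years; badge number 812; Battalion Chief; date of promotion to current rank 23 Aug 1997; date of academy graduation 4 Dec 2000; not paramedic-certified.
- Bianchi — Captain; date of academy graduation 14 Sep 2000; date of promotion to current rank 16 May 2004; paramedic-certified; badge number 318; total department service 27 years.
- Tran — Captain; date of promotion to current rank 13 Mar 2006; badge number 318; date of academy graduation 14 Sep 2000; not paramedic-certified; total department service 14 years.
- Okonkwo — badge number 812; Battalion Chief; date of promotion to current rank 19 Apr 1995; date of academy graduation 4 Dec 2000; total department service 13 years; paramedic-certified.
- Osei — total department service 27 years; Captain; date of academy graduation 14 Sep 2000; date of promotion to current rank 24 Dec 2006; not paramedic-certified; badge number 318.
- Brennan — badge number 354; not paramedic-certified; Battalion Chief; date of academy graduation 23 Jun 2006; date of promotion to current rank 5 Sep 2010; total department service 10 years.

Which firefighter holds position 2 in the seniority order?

Okafor

By rank: Okonkwo, Okafor, Beaumont and Brennan (Battalion Chief); then Bianchi, Tran and Osei (Captain); then Espinoza and Lund (Lieutenant).
Among Okonkwo, Okafor, Beaumont and Brennan, by badge number (higher first): Okonkwo, Okafor and Beaumont (812) before Brennan (354).
Okonkwo, Okafor and Beaumont all have date of academy graduation 4 Dec 2000, so the next rule applies.
Among Okonkwo, Okafor and Beaumont, by date of promotion to current rank (earlier first): Okonkwo (19 Apr 1995) before Okafor (23 Aug 1997) before Beaumont (9 Mar 1999).
Bianchi, Tran and Osei all have badge number 318, so the next rule applies.
Bianchi, Tran and Osei all have date of academy graduation 14 Sep 2000, so the next rule applies.
Among Bianchi, Tran and Osei, by date of promotion to current rank (earlier first): Bianchi (16 May 2004) before Tran (13 Mar 2006) before Osei (24 Dec 2006).
Espinoza and Lund both have badge number 573, so the next rule applies.
Espinoza and Lund both have date of academy graduation 24 Oct 2002, so the next rule applies.
Among Espinoza and Lund, by date of promotion to current rank (earlier first): Espinoza (2 Jun 2003) before Lund (14 Sep 2007).
Order: Okonkwo, Okafor, Beaumont, Brennan, Bianchi, Tran, Osei, Espinoza, Lund.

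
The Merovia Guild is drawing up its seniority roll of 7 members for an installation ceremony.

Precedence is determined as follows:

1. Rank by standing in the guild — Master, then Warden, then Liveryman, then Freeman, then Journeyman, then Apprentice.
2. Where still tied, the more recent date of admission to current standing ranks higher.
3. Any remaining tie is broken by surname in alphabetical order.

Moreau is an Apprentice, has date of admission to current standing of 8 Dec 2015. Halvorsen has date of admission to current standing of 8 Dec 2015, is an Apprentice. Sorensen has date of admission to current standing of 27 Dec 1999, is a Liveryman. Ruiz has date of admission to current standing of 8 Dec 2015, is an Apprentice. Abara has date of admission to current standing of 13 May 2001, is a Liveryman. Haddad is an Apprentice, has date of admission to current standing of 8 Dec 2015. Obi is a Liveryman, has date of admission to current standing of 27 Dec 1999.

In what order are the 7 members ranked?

Abara, Obi, Sorensen, Haddad, Halvorsen, Moreau, Ruiz

By standing in the guild: Abara, Obi and Sorensen (Liveryman); then Haddad, Halvorsen, Moreau and Ruiz (Apprentice).
Among Abara, Obi and Sorensen, by date of admission to current standing (later first): Abara (13 May 2001) before Obi and Sorensen (27 Dec 1999).
Among Obi and Sorensen, alphabetically by surname: Obi before Sorensen.
Haddad, Halvorsen, Moreau and Ruiz all have date of admission to current standing 8 Dec 2015, so the next rule applies.
Among Haddad, Halvorsen, Moreau and Ruiz, alphabetically by surname: Haddad before Halvorsen before Moreau before Ruiz.
Full order: Abara, Obi, Sorensen, Haddad, Halvorsen, Moreau, Ruiz.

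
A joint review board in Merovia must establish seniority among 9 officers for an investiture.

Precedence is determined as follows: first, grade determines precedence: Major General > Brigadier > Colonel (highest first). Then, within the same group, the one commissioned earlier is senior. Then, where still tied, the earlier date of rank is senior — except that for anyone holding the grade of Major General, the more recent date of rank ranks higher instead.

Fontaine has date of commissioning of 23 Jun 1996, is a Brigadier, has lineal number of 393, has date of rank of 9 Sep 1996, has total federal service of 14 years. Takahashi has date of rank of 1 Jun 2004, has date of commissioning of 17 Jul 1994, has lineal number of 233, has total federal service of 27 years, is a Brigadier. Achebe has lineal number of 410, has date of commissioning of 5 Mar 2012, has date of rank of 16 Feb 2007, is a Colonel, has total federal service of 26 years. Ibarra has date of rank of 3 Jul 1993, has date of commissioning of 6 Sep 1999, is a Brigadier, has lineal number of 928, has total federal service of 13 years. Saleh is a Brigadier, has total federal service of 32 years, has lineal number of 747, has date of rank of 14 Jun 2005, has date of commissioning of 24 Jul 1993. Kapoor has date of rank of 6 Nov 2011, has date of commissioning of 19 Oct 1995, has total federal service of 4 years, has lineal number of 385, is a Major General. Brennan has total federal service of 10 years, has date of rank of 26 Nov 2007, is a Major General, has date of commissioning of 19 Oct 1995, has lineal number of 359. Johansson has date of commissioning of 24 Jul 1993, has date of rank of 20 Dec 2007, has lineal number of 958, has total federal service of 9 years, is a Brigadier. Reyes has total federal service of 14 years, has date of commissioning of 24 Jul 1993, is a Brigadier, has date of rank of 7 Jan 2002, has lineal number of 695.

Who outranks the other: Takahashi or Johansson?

By grade: Kapoor and Brennan (Major General); then Reyes, Saleh, Johansson, Takahashi, Fontaine and Ibarra (Brigadier); then Achebe (Colonel).
Kapoor and Brennan both have date of commissioning 19 Oct 1995, so the next rule applies.
Among Kapoor and Brennan, by date of rank (later first) (reversed rule for this group): Kapoor (6 Nov 2011) before Brennan (26 Nov 2007).
Among Reyes, Saleh, Johansson, Takahashi, Fontaine and Ibarra, by date of commissioning (earlier first): Reyes, Saleh and Johansson (24 Jul 1993) before Takahashi (17 Jul 1994) before Fontaine (23 Jun 1996) before Ibarra (6 Sep 1999).
Among Reyes, Saleh and Johansson, by date of rank (earlier first): Reyes (7 Jan 2002) before Saleh (14 Jun 2005) before Johansson (20 Dec 2007).
So Johansson takes precedence.

Johansson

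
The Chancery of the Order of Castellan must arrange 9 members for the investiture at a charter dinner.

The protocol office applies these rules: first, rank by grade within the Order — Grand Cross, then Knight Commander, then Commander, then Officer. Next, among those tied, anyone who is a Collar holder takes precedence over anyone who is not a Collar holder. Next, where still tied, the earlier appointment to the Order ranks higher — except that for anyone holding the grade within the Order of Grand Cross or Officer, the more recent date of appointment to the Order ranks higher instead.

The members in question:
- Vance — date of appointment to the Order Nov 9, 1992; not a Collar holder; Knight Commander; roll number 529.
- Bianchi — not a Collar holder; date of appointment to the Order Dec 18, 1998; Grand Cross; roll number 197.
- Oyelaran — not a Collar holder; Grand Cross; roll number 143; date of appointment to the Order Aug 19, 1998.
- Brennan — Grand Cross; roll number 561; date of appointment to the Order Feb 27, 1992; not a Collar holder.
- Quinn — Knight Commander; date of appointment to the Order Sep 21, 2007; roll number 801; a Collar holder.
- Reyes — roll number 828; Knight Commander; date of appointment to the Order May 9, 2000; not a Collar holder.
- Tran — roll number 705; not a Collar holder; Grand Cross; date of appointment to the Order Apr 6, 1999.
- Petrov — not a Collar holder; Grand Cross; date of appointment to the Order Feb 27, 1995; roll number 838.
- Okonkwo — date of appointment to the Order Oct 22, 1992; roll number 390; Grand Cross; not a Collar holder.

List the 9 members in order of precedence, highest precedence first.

By grade within the Order: Tran, Bianchi, Oyelaran, Petrov, Okonkwo and Brennan (Grand Cross); then Quinn, Vance and Reyes (Knight Commander).
Tran, Bianchi, Oyelaran, Petrov, Okonkwo and Brennan are each not a Collar holder, so the next rule applies.
Among Tran, Bianchi, Oyelaran, Petrov, Okonkwo and Brennan, by date of appointment to the Order (later first) (reversed rule for this group): Tran (Apr 6, 1999) before Bianchi (Dec 18, 1998) before Oyelaran (Aug 19, 1998) before Petrov (Feb 27, 1995) before Okonkwo (Oct 22, 1992) before Brennan (Feb 27, 1992).
Among Quinn, Vance and Reyes, a Collar holder before not a Collar holder: Quinn (a Collar holder) before Vance and Reyes (not a Collar holder).
Among Vance and Reyes, by date of appointment to the Order (earlier first): Vance (Nov 9, 1992) before Reyes (May 9, 2000).
Full order: Tran, Bianchi, Oyelaran, Petrov, Okonkwo, Brennan, Quinn, Vance, Reyes.

Tran, Bianchi, Oyelaran, Petrov, Okonkwo, Brennan, Quinn, Vance, Reyes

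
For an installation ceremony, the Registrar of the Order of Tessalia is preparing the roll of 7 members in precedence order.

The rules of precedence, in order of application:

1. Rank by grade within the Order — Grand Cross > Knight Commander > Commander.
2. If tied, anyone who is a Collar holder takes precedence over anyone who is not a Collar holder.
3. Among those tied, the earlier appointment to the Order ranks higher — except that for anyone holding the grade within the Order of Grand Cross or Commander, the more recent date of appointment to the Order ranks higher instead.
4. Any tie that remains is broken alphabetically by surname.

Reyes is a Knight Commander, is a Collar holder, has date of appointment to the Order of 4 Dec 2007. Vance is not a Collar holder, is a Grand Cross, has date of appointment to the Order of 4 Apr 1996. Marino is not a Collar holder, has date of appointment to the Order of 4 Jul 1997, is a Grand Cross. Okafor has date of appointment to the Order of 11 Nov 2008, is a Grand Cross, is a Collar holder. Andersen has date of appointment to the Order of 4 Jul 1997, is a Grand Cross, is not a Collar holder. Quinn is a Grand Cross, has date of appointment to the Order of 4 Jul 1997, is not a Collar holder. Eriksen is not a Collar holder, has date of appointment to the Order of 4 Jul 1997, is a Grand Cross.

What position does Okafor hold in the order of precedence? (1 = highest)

By grade within the Order: Okafor, Andersen, Eriksen, Marino, Quinn and Vance (Grand Cross); then Reyes (Knight Commander).
Among Okafor, Andersen, Eriksen, Marino, Quinn and Vance, a Collar holder before not a Collar holder: Okafor (a Collar holder) before Andersen, Eriksen, Marino, Quinn and Vance (not a Collar holder).
Among Andersen, Eriksen, Marino, Quinn and Vance, by date of appointment to the Order (later first) (reversed rule for this group): Andersen, Eriksen, Marino and Quinn (4 Jul 1997) before Vance (4 Apr 1996).
Among Andersen, Eriksen, Marino and Quinn, alphabetically by surname: Andersen before Eriksen before Marino before Quinn.
Order: Okafor, Andersen, Eriksen, Marino, Quinn, Vance, Reyes. So position 1.

1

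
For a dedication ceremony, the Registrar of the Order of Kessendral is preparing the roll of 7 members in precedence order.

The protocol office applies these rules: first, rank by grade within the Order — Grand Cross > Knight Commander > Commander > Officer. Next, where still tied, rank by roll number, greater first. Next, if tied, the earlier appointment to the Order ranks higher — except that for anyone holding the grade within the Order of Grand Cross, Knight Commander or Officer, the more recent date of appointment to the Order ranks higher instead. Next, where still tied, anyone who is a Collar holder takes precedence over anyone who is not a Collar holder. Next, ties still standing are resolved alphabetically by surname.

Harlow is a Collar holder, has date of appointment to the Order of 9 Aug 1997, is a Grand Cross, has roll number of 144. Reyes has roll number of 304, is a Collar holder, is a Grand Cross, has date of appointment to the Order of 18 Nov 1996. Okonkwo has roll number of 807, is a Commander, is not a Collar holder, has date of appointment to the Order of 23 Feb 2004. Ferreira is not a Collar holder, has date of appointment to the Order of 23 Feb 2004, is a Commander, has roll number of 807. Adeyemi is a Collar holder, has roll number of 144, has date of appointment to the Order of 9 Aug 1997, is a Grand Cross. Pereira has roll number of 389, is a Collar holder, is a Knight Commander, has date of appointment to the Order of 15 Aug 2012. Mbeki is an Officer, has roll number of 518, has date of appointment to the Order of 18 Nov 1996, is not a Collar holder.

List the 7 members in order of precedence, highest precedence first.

Reyes, Adeyemi, Harlow, Pereira, Ferreira, Okonkwo, Mbeki

By grade within the Order: Reyes, Adeyemi and Harlow (Grand Cross); then Pereira (Knight Commander); then Ferreira and Okonkwo (Commander); then Mbeki (Officer).
Among Reyes, Adeyemi and Harlow, by roll number (higher first): Reyes (304) before Adeyemi and Harlow (144).
Adeyemi and Harlow both have date of appointment to the Order 9 Aug 1997, so the next rule applies.
Adeyemi and Harlow are each a Collar holder, so the next rule applies.
Among Adeyemi and Harlow, alphabetically by surname: Adeyemi before Harlow.
Ferreira and Okonkwo both have roll number 807, so the next rule applies.
Ferreira and Okonkwo both have date of appointment to the Order 23 Feb 2004, so the next rule applies.
Ferreira and Okonkwo are each not a Collar holder, so the next rule applies.
Among Ferreira and Okonkwo, alphabetically by surname: Ferreira before Okonkwo.
Full order: Reyes, Adeyemi, Harlow, Pereira, Ferreira, Okonkwo, Mbeki.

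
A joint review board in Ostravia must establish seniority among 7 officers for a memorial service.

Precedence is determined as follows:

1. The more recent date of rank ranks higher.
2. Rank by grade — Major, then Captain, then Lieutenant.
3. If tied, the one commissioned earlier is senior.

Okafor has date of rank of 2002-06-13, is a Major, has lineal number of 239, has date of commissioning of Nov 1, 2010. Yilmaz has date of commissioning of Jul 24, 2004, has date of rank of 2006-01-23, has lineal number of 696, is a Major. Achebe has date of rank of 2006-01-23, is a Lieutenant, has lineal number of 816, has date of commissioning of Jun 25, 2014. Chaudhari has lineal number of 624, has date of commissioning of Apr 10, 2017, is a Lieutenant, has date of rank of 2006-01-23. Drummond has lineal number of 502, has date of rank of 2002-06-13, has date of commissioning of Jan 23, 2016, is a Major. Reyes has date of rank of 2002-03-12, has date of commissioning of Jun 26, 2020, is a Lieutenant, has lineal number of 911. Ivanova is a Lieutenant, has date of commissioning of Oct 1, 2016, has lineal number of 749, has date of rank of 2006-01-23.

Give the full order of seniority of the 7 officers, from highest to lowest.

By date of rank (later first): Yilmaz, Achebe, Ivanova and Chaudhari (each 2006-01-23); then Okafor and Drummond (both 2002-06-13); then Reyes (2002-03-12).
Among Yilmaz, Achebe, Ivanova and Chaudhari, by grade: Yilmaz (Major) before Achebe, Ivanova and Chaudhari (Lieutenant).
Among Achebe, Ivanova and Chaudhari, by date of commissioning (earlier first): Achebe (Jun 25, 2014) before Ivanova (Oct 1, 2016) before Chaudhari (Apr 10, 2017).
Okafor and Drummond are each Major, so the next rule applies.
Among Okafor and Drummond, by date of commissioning (earlier first): Okafor (Nov 1, 2010) before Drummond (Jan 23, 2016).
Full order: Yilmaz, Achebe, Ivanova, Chaudhari, Okafor, Drummond, Reyes.

Yilmaz, Achebe, Ivanova, Chaudhari, Okafor, Drummond, Reyes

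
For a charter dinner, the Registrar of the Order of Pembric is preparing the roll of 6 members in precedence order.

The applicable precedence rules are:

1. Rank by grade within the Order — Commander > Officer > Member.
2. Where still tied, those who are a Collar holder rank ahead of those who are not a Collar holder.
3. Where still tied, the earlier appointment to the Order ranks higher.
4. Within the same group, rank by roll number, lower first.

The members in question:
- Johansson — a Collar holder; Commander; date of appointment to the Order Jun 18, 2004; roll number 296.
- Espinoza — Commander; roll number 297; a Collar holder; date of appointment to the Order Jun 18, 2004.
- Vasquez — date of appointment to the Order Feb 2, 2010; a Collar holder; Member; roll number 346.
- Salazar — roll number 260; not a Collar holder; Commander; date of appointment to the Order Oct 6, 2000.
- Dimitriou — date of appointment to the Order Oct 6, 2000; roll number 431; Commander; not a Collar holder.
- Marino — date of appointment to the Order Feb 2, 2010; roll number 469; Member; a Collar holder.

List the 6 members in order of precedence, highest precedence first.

By grade within the Order: Johansson, Espinoza, Salazar and Dimitriou (Commander); then Vasquez and Marino (Member).
Among Johansson, Espinoza, Salazar and Dimitriou, a Collar holder before not a Collar holder: Johansson and Espinoza (a Collar holder) before Salazar and Dimitriou (not a Collar holder).
Johansson and Espinoza both have date of appointment to the Order Jun 18, 2004, so the next rule applies.
Among Johansson and Espinoza, by roll number (lower first): Johansson (296) before Espinoza (297).
Salazar and Dimitriou both have date of appointment to the Order Oct 6, 2000, so the next rule applies.
Among Salazar and Dimitriou, by roll number (lower first): Salazar (260) before Dimitriou (431).
Vasquez and Marino are each a Collar holder, so the next rule applies.
Vasquez and Marino both have date of appointment to the Order Feb 2, 2010, so the next rule applies.
Among Vasquez and Marino, by roll number (lower first): Vasquez (346) before Marino (469).
Full order: Johansson, Espinoza, Salazar, Dimitriou, Vasquez, Marino.

Johansson, Espinoza, Salazar, Dimitriou, Vasquez, Marino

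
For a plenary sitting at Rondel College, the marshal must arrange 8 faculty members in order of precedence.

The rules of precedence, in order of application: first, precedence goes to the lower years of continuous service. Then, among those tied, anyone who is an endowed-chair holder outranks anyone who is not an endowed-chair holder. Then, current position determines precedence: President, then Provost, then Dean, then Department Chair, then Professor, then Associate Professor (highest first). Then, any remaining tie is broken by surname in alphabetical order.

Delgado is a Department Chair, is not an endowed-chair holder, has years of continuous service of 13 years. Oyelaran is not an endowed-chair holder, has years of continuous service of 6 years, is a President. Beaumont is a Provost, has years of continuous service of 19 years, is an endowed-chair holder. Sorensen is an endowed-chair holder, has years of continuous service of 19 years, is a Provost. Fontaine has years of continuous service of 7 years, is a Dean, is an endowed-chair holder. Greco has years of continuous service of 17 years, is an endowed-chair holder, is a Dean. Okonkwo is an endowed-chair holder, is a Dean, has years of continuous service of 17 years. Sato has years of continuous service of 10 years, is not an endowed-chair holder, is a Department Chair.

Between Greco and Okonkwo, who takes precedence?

By years of continuous service (lower first): Oyelaran (6 years); then Fontaine (7 years); then Sato (10 years); then Delgado (13 years); then Greco and Okonkwo (both 17 years); then Beaumont and Sorensen (both 19 years).
Greco and Okonkwo are each an endowed-chair holder, so the next rule applies.
Greco and Okonkwo are each Dean, so the next rule applies.
Among Greco and Okonkwo, alphabetically by surname: Greco before Okonkwo.
Beaumont and Sorensen are each an endowed-chair holder, so the next rule applies.
Beaumont and Sorensen are each Provost, so the next rule applies.
Among Beaumont and Sorensen, alphabetically by surname: Beaumont before Sorensen.
So Greco takes precedence.

Greco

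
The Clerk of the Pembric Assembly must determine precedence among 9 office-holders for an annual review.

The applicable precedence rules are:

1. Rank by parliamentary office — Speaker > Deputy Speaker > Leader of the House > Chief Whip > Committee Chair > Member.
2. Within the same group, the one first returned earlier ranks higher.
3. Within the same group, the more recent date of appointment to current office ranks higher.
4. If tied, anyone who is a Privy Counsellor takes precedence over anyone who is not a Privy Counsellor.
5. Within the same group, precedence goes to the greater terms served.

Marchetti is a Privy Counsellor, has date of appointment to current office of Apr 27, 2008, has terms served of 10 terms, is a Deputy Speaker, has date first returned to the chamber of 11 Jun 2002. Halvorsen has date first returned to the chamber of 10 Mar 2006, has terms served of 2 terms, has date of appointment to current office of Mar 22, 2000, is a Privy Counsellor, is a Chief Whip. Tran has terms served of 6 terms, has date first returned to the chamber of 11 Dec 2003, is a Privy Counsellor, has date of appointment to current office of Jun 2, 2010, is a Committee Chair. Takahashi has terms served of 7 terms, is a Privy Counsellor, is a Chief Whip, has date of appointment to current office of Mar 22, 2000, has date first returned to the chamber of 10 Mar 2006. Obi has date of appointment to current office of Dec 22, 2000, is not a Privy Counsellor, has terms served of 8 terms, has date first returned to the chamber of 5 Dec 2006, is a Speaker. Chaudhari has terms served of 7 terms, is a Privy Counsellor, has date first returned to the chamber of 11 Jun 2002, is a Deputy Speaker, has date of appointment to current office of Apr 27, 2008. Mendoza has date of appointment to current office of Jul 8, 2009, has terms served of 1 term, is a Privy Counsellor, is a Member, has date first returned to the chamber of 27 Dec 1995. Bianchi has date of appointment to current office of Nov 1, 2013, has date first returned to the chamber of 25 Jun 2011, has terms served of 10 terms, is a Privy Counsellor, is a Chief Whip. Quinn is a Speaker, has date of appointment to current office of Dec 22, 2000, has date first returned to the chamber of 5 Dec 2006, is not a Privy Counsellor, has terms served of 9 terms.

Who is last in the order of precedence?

By parliamentary office: Quinn and Obi (Speaker); then Marchetti and Chaudhari (Deputy Speaker); then Takahashi, Halvorsen and Bianchi (Chief Whip); then Tran (Committee Chair); then Mendoza (Member).
Quinn and Obi both have date first returned to the chamber 5 Dec 2006, so the next rule applies.
Quinn and Obi both have date of appointment to current office Dec 22, 2000, so the next rule applies.
Quinn and Obi are each not a Privy Counsellor, so the next rule applies.
Among Quinn and Obi, by terms served (higher first): Quinn (9 terms) before Obi (8 terms).
Marchetti and Chaudhari both have date first returned to the chamber 11 Jun 2002, so the next rule applies.
Marchetti and Chaudhari both have date of appointment to current office Apr 27, 2008, so the next rule applies.
Marchetti and Chaudhari are each a Privy Counsellor, so the next rule applies.
Among Marchetti and Chaudhari, by terms served (higher first): Marchetti (10 terms) before Chaudhari (7 terms).
Among Takahashi, Halvorsen and Bianchi, by date first returned to the chamber (earlier first): Takahashi and Halvorsen (10 Mar 2006) before Bianchi (25 Jun 2011).
Takahashi and Halvorsen both have date of appointment to current office Mar 22, 2000, so the next rule applies.
Takahashi and Halvorsen are each a Privy Counsellor, so the next rule applies.
Among Takahashi and Halvorsen, by terms served (higher first): Takahashi (7 terms) before Halvorsen (2 terms).
Order: Quinn, Obi, Marchetti, Chaudhari, Takahashi, Halvorsen, Bianchi, Tran, Mendoza.

Mendoza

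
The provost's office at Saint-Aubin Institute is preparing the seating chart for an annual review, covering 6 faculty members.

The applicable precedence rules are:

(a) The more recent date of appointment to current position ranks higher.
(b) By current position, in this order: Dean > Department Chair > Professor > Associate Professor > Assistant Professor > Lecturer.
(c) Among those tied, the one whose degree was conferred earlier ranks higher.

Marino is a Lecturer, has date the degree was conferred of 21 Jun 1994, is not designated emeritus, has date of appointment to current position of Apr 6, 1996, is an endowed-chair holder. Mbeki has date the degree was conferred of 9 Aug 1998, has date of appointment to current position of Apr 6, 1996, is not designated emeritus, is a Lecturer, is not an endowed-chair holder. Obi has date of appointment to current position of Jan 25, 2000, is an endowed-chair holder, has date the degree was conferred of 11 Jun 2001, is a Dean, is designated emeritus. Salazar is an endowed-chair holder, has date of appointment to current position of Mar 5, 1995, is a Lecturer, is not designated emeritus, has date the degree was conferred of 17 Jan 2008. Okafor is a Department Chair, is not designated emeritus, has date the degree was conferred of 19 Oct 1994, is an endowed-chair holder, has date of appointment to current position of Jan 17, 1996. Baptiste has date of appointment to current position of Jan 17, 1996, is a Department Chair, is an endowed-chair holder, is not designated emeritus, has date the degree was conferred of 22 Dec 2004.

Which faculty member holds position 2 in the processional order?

By date of appointment to current position (later first): Obi (Jan 25, 2000); then Marino and Mbeki (both Apr 6, 1996); then Okafor and Baptiste (both Jan 17, 1996); then Salazar (Mar 5, 1995).
Marino and Mbeki are each Lecturer, so the next rule applies.
Among Marino and Mbeki, by date the degree was conferred (earlier first): Marino (21 Jun 1994) before Mbeki (9 Aug 1998).
Okafor and Baptiste are each Department Chair, so the next rule applies.
Among Okafor and Baptiste, by date the degree was conferred (earlier first): Okafor (19 Oct 1994) before Baptiste (22 Dec 2004).
Order: Obi, Marino, Mbeki, Okafor, Baptiste, Salazar.

Marino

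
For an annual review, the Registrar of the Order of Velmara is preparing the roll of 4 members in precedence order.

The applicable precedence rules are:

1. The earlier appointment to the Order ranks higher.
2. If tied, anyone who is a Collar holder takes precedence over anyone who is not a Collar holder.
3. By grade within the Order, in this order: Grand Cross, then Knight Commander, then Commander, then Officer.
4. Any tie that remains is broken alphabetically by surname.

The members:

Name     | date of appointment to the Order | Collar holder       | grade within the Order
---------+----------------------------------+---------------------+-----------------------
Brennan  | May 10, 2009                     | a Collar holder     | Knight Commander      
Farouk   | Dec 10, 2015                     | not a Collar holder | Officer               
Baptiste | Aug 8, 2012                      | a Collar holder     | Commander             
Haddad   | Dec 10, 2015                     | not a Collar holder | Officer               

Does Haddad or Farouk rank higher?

Farouk

By date of appointment to the Order (earlier first): Brennan (May 10, 2009); then Baptiste (Aug 8, 2012); then Farouk and Haddad (both Dec 10, 2015).
Farouk and Haddad are each not a Collar holder, so the next rule applies.
Farouk and Haddad are each Officer, so the next rule applies.
Among Farouk and Haddad, alphabetically by surname: Farouk before Haddad.
So Farouk takes precedence.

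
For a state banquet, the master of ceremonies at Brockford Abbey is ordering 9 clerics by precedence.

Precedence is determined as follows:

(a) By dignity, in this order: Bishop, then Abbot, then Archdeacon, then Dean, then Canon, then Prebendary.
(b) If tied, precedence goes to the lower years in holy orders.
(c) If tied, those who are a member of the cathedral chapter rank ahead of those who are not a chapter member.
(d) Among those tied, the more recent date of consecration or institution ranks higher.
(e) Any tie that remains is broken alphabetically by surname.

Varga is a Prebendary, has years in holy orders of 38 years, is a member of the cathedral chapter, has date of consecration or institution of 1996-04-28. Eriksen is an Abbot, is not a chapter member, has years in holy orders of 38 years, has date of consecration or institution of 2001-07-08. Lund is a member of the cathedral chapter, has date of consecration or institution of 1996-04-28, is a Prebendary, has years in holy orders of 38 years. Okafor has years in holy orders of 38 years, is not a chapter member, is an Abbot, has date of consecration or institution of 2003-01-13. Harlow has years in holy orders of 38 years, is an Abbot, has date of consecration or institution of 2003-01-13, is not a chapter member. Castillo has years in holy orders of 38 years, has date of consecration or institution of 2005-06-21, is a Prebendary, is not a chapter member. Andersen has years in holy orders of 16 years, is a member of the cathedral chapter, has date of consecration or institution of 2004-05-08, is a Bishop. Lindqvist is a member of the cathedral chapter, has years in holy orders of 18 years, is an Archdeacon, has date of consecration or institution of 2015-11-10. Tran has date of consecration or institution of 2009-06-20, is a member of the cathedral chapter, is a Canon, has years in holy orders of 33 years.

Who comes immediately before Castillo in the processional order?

By dignity: Andersen (Bishop); then Harlow, Okafor and Eriksen (Abbot); then Lindqvist (Archdeacon); then Tran (Canon); then Lund, Varga and Castillo (Prebendary).
Harlow, Okafor and Eriksen all have years in holy orders 38 years, so the next rule applies.
Harlow, Okafor and Eriksen are each not a chapter member, so the next rule applies.
Among Harlow, Okafor and Eriksen, by date of consecration or institution (later first): Harlow and Okafor (2003-01-13) before Eriksen (2001-07-08).
Among Harlow and Okafor, alphabetically by surname: Harlow before Okafor.
Lund, Varga and Castillo all have years in holy orders 38 years, so the next rule applies.
Among Lund, Varga and Castillo, a member of the cathedral chapter before not a chapter member: Lund and Varga (a member of the cathedral chapter) before Castillo (not a chapter member).
Lund and Varga both have date of consecration or institution 1996-04-28, so the next rule applies.
Among Lund and Varga, alphabetically by surname: Lund before Varga.
Order: Andersen, Harlow, Okafor, Eriksen, Lindqvist, Tran, Lund, Varga, Castillo.

Varga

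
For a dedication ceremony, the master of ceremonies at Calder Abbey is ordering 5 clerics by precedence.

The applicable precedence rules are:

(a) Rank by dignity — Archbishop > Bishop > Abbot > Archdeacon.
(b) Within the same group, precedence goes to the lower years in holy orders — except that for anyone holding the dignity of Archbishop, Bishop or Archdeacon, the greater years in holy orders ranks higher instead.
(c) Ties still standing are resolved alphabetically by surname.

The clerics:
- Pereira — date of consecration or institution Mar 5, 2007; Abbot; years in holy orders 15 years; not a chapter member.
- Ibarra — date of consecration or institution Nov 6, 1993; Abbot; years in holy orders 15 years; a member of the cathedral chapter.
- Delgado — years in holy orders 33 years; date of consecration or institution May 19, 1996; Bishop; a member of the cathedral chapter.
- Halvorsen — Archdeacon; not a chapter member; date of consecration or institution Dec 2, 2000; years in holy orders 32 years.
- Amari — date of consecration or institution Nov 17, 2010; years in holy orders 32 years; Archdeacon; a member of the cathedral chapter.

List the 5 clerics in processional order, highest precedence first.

Delgado, Ibarra, Pereira, Amari, Halvorsen

By dignity: Delgado (Bishop); then Ibarra and Pereira (Abbot); then Amari and Halvorsen (Archdeacon).
Ibarra and Pereira both have years in holy orders 15 years, so the next rule applies.
Among Ibarra and Pereira, alphabetically by surname: Ibarra before Pereira.
Amari and Halvorsen both have years in holy orders 32 years, so the next rule applies.
Among Amari and Halvorsen, alphabetically by surname: Amari before Halvorsen.
Full order: Delgado, Ibarra, Pereira, Amari, Halvorsen.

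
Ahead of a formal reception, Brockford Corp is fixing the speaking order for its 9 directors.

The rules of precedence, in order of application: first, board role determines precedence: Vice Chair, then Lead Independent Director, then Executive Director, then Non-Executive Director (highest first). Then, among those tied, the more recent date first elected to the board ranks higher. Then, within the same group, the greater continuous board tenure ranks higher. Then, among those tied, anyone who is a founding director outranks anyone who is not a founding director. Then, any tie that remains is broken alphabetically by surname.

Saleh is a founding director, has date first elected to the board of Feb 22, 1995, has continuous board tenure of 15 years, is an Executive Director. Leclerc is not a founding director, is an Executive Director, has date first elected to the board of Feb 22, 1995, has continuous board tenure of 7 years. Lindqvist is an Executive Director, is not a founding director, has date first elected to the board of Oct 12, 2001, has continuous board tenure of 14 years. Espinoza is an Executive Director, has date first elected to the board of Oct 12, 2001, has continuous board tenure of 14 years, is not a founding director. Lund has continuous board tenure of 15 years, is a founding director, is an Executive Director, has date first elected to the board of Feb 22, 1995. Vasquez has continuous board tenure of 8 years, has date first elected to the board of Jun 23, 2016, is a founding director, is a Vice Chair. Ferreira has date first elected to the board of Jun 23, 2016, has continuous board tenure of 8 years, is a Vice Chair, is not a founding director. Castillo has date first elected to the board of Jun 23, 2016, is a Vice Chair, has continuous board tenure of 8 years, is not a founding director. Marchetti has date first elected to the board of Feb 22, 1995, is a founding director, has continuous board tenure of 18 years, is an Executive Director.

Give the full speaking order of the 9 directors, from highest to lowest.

By board role: Vasquez, Castillo and Ferreira (Vice Chair); then Espinoza, Lindqvist, Marchetti, Lund, Saleh and Leclerc (Executive Director).
Vasquez, Castillo and Ferreira all have date first elected to the board Jun 23, 2016, so the next rule applies.
Vasquez, Castillo and Ferreira all have continuous board tenure 8 years, so the next rule applies.
Among Vasquez, Castillo and Ferreira, a founding director before not a founding director: Vasquez (a founding director) before Castillo and Ferreira (not a founding director).
Among Castillo and Ferreira, alphabetically by surname: Castillo before Ferreira.
Among Espinoza, Lindqvist, Marchetti, Lund, Saleh and Leclerc, by date first elected to the board (later first): Espinoza and Lindqvist (Oct 12, 2001) before Marchetti, Lund, Saleh and Leclerc (Feb 22, 1995).
Espinoza and Lindqvist both have continuous board tenure 14 years, so the next rule applies.
Espinoza and Lindqvist are each not a founding director, so the next rule applies.
Among Espinoza and Lindqvist, alphabetically by surname: Espinoza before Lindqvist.
Among Marchetti, Lund, Saleh and Leclerc, by continuous board tenure (higher first): Marchetti (18 years) before Lund and Saleh (15 years) before Leclerc (7 years).
Lund and Saleh are each a founding director, so the next rule applies.
Among Lund and Saleh, alphabetically by surname: Lund before Saleh.
Full order: Vasquez, Castillo, Ferreira, Espinoza, Lindqvist, Marchetti, Lund, Saleh, Leclerc.

Vasquez, Castillo, Ferreira, Espinoza, Lindqvist, Marchetti, Lund, Saleh, Leclerc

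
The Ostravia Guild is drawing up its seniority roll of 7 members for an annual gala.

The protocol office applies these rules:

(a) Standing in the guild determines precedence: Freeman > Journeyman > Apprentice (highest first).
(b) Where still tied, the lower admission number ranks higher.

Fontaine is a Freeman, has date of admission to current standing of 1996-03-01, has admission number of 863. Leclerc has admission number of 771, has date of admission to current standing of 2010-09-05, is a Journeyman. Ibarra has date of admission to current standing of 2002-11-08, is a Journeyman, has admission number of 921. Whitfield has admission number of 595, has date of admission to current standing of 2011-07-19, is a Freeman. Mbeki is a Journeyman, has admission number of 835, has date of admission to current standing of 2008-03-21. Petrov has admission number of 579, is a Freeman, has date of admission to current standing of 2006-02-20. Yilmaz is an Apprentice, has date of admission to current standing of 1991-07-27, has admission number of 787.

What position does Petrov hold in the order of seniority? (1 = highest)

By standing in the guild: Petrov, Whitfield and Fontaine (Freeman); then Leclerc, Mbeki and Ibarra (Journeyman); then Yilmaz (Apprentice).
Among Petrov, Whitfield and Fontaine, by admission number (lower first): Petrov (579) before Whitfield (595) before Fontaine (863).
Among Leclerc, Mbeki and Ibarra, by admission number (lower first): Leclerc (771) before Mbeki (835) before Ibarra (921).
Order: Petrov, Whitfield, Fontaine, Leclerc, Mbeki, Ibarra, Yilmaz. So position 1.

1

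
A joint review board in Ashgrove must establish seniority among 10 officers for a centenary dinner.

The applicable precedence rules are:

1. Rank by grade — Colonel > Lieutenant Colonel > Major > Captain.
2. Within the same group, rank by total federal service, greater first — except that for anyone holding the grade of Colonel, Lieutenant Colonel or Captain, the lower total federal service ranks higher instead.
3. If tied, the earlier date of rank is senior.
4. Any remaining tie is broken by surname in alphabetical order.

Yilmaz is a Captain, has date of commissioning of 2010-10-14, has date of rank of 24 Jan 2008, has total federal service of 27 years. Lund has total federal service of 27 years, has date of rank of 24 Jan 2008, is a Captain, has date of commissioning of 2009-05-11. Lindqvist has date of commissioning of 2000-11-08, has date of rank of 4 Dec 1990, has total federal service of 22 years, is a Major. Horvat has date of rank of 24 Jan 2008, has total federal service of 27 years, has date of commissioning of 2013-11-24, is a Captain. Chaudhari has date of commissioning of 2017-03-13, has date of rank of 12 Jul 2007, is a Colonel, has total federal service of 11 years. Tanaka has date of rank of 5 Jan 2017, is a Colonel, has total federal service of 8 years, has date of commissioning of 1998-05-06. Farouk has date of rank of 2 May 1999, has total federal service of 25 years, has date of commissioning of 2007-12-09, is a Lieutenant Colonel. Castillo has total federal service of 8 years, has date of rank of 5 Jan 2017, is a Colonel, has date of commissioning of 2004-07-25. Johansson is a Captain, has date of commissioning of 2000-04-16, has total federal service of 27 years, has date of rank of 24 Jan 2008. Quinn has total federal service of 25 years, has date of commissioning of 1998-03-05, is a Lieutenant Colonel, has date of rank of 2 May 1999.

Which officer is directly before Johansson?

By grade: Castillo, Tanaka and Chaudhari (Colonel); then Farouk and Quinn (Lieutenant Colonel); then Lindqvist (Major); then Horvat, Johansson, Lund and Yilmaz (Captain).
Among Castillo, Tanaka and Chaudhari, by total federal service (lower first) (reversed rule for this group): Castillo and Tanaka (8 years) before Chaudhari (11 years).
Castillo and Tanaka both have date of rank 5 Jan 2017, so the next rule applies.
Among Castillo and Tanaka, alphabetically by surname: Castillo before Tanaka.
Farouk and Quinn both have total federal service 25 years, so the next rule applies.
Farouk and Quinn both have date of rank 2 May 1999, so the next rule applies.
Among Farouk and Quinn, alphabetically by surname: Farouk before Quinn.
Horvat, Johansson, Lund and Yilmaz all have total federal service 27 years, so the next rule applies.
Horvat, Johansson, Lund and Yilmaz all have date of rank 24 Jan 2008, so the next rule applies.
Among Horvat, Johansson, Lund and Yilmaz, alphabetically by surname: Horvat before Johansson before Lund before Yilmaz.
Order: Castillo, Tanaka, Chaudhari, Farouk, Quinn, Lindqvist, Horvat, Johansson, Lund, Yilmaz.

Horvat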